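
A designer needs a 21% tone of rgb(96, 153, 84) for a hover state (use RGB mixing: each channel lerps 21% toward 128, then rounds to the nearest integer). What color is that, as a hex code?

Per channel, c → c + 0.21(128 − c):
  R: 96 + 0.21×(128−96) = 96 + 6.72 = 102.72 → 103
  G: 153 + 0.21×(128−153) = 153 − 5.25 = 147.75 → 148
  B: 84 + 0.21×(128−84) = 84 + 9.24 = 93.24 → 93
rgb(103, 148, 93) = #67945D.

#67945D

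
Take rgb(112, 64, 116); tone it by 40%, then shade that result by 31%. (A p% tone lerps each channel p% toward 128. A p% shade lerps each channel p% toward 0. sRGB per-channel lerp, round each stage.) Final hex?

#513E53

Lerp each channel 40% toward 128:
  R: 112 + 0.4×(128−112) = 112 + 6.4 = 118.4 → 118
  G: 64 + 0.4×(128−64) = 64 + 25.6 = 89.6 → 90
  B: 116 + 0.4×(128−116) = 116 + 4.8 = 120.8 → 121
After the tone: rgb(118, 90, 121) = #765A79.
Per channel, c → c + 0.31(0 − c):
  R: 118 − 36.58 = 81.42 → 81
  G: 90 + 0.31×(0−90) = 90 − 27.9 = 62.1 → 62
  B: 121 − 37.51 = 83.49 → 83
rgb(81, 62, 83) = #513E53.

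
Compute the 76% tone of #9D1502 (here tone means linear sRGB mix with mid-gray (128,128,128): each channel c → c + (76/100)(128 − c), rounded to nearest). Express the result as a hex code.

#9D1502 is rgb(157, 21, 2).
Lerp each channel 76% toward 128:
  R: 157 − 22.04 = 134.96 → 135
  G: 21 + 0.76×(128−21) = 21 + 81.32 = 102.32 → 102
  B: 2 + 95.76 = 97.76 → 98
rgb(135, 102, 98) = #876662.

#876662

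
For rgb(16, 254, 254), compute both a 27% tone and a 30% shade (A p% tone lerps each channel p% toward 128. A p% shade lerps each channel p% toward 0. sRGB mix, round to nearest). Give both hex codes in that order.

27% tone:
  R: 16 + 30.24 = 46.24 → 46
  G: 254 + 0.27×(128−254) = 254 − 34.02 = 219.98 → 220
  B: 254 + 0.27×(128−254) = 254 − 34.02 = 219.98 → 220
  → #2edcdc
30% shade:
  R: 16 + 0.3×(0−16) = 16 − 4.8 = 11.2 → 11
  G: 254 + 0.3×(0−254) = 254 − 76.2 = 177.8 → 178
  B: 254 + 0.3×(0−254) = 254 − 76.2 = 177.8 → 178
  → #0bb2b2

#2edcdc, #0bb2b2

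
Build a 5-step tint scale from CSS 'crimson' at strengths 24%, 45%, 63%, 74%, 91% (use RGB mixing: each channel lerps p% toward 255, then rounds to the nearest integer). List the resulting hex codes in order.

CSS crimson is rgb(220, 20, 60).
24%: (220 + 8.4 = 228.4→228, 20 + 56.4 = 76.4→76, 60 + 46.8 = 106.8→107) → #e44c6b
45%: (220 + 15.75 = 235.75→236, 20 + 105.75 = 125.75→126, 60 + 87.75 = 147.75→148) → #ec7e94
63%: (220 + 22.05 = 242.05→242, 20 + 148.05 = 168.05→168, 60 + 122.85 = 182.85→183) → #f2a8b7
74%: (220 + 25.9 = 245.9→246, 20 + 173.9 = 193.9→194, 60 + 144.3 = 204.3→204) → #f6c2cc
91%: (220 + 31.85 = 251.85→252, 20 + 213.85 = 233.85→234, 60 + 177.45 = 237.45→237) → #fceaed

#e44c6b, #ec7e94, #f2a8b7, #f6c2cc, #fceaed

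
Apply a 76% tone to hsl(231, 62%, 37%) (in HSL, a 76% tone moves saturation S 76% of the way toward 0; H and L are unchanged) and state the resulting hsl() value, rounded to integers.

S moves 76% from 62 toward 0: 62 − 47.12 = 14.88 → 15.
H and L are unchanged.

hsl(231, 15%, 37%)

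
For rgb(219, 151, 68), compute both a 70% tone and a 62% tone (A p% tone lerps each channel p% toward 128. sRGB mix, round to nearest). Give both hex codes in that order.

#9B876E, #A38969

70% tone:
  R: 219 + 0.7×(128−219) = 219 − 63.7 = 155.3 → 155
  G: 151 + 0.7×(128−151) = 151 − 16.1 = 134.9 → 135
  B: 68 + 0.7×(128−68) = 68 + 42 = 110 → 110
  → #9B876E
62% tone:
  R: 219 + 0.62×(128−219) = 219 − 56.42 = 162.58 → 163
  G: 151 − 14.26 = 136.74 → 137
  B: 68 + 0.62×(128−68) = 68 + 37.2 = 105.2 → 105
  → #A38969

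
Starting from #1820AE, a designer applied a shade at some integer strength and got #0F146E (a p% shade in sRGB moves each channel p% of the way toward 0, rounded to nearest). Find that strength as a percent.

37%

#1820AE is rgb(24, 32, 174); #0F146E is rgb(15, 20, 110).
On the B channel (widest range): 110 ≈ 174 + (p/100)(0 − 174), so p ≈ 100×(110 − 174)/(0 − 174) = -6400/-174 = 36.78.
p = 37 reproduces all three channels after rounding.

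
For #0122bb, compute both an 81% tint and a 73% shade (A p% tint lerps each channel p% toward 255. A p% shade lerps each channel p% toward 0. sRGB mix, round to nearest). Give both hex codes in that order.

#cfd5f2, #000932

#0122bb is rgb(1, 34, 187).
81% tint:
  R: 1 + 0.81×(255−1) = 1 + 205.74 = 206.74 → 207
  G: 34 + 179.01 = 213.01 → 213
  B: 187 + 55.08 = 242.08 → 242
  → #cfd5f2
73% shade:
  R: 1 + 0.73×(0−1) = 1 − 0.73 = 0.27 → 0
  G: 34 − 24.82 = 9.18 → 9
  B: 187 + 0.73×(0−187) = 187 − 136.51 = 50.49 → 50
  → #000932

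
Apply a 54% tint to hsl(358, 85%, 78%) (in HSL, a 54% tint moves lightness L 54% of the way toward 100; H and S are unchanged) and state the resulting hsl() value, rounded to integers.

hsl(358, 85%, 90%)

L moves 54% from 78 toward 100: 78 + 11.88 = 89.88 → 90.
H and S are unchanged.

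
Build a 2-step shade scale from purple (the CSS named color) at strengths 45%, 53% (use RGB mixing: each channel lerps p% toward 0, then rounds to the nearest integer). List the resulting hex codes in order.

#460046, #3c003c

CSS purple is rgb(128, 0, 128).
45%: (128 − 57.6 = 70.4→70, 0→0, 128 − 57.6 = 70.4→70) → #460046
53%: (128 − 67.84 = 60.16→60, 0→0, 128 − 67.84 = 60.16→60) → #3c003c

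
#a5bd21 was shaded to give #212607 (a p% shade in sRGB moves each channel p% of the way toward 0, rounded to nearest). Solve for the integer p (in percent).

80%

#a5bd21 is rgb(165, 189, 33); #212607 is rgb(33, 38, 7).
On the G channel (widest range): 38 ≈ 189 + (p/100)(0 − 189), so p ≈ 100×(38 − 189)/(0 − 189) = -15100/-189 = 79.89.
p = 80 reproduces all three channels after rounding.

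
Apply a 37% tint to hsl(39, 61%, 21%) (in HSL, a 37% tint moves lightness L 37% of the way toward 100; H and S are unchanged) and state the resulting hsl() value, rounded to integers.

hsl(39, 61%, 50%)

L moves 37% from 21 toward 100: 21 + 29.23 = 50.23 → 50.
H and S are unchanged.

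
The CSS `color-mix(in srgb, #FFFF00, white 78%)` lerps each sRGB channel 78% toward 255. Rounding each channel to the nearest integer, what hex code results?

#FFFFC7

#FFFF00 is rgb(255, 255, 0).
Lerp each channel 78% toward 255:
  R: 255 + 0.78×(255−255) = 255 + 0 = 255 → 255
  G: 255 + 0 = 255 → 255
  B: 0 + 0.78×(255−0) = 0 + 198.9 = 198.9 → 199
rgb(255, 255, 199) = #FFFFC7.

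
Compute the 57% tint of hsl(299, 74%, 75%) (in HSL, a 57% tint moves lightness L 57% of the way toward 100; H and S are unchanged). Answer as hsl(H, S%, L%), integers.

hsl(299, 74%, 89%)

L moves 57% from 75 toward 100: 75 + 14.25 = 89.25 → 89.
H and S are unchanged.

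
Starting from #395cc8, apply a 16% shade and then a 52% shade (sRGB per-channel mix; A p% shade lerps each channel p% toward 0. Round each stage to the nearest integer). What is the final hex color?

#172551

#395cc8 is rgb(57, 92, 200).
Per channel, c → c + 0.16(0 − c):
  R: 57 − 9.12 = 47.88 → 48
  G: 92 − 14.72 = 77.28 → 77
  B: 200 + 0.16×(0−200) = 200 − 32 = 168 → 168
After the shade: rgb(48, 77, 168) = #304da8.
A 52% shade moves each channel 52% toward 0:
  R: 48 + 0.52×(0−48) = 48 − 24.96 = 23.04 → 23
  G: 77 − 40.04 = 36.96 → 37
  B: 168 + 0.52×(0−168) = 168 − 87.36 = 80.64 → 81
rgb(23, 37, 81) = #172551.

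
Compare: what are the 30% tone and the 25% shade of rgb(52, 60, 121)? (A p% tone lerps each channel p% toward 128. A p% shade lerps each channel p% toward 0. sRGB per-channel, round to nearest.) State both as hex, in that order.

#4B507B, #272D5B

30% tone:
  R: 52 + 22.8 = 74.8 → 75
  G: 60 + 0.3×(128−60) = 60 + 20.4 = 80.4 → 80
  B: 121 + 0.3×(128−121) = 121 + 2.1 = 123.1 → 123
  → #4B507B
25% shade:
  R: 52 − 13 = 39 → 39
  G: 60 + 0.25×(0−60) = 60 − 15 = 45 → 45
  B: 121 + 0.25×(0−121) = 121 − 30.25 = 90.75 → 91
  → #272D5B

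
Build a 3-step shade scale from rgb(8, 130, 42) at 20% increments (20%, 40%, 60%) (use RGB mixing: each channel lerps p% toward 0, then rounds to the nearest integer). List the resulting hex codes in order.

20%: (8 − 1.6 = 6.4→6, 130 − 26 = 104→104, 42 − 8.4 = 33.6→34) → #066822
40%: (8 − 3.2 = 4.8→5, 130 − 52 = 78→78, 42 − 16.8 = 25.2→25) → #054e19
60%: (8 − 4.8 = 3.2→3, 130 − 78 = 52→52, 42 − 25.2 = 16.8→17) → #033411

#066822, #054e19, #033411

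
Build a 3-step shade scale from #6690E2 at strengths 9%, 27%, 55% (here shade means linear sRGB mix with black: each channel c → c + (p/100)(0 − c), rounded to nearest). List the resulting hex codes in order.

#5D83CE, #4A69A5, #2E4166

#6690E2 is rgb(102, 144, 226).
9%: (102 − 9.18 = 92.82→93, 144 − 12.96 = 131.04→131, 226 − 20.34 = 205.66→206) → #5D83CE
27%: (102 − 27.54 = 74.46→74, 144 − 38.88 = 105.12→105, 226 − 61.02 = 164.98→165) → #4A69A5
55%: (102 − 56.1 = 45.9→46, 144 − 79.2 = 64.8→65, 226 − 124.3 = 101.7→102) → #2E4166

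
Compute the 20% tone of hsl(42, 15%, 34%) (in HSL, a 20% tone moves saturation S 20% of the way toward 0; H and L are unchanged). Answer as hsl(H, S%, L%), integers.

S moves 20% from 15 toward 0: 15 − 3 = 12 → 12.
H and L are unchanged.

hsl(42, 12%, 34%)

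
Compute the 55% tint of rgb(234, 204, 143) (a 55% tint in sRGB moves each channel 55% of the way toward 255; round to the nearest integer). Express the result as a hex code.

#f6e8cd

Per channel, c → c + 0.55(255 − c):
  R: 234 + 0.55×(255−234) = 234 + 11.55 = 245.55 → 246
  G: 204 + 0.55×(255−204) = 204 + 28.05 = 232.05 → 232
  B: 143 + 0.55×(255−143) = 143 + 61.6 = 204.6 → 205
rgb(246, 232, 205) = #f6e8cd.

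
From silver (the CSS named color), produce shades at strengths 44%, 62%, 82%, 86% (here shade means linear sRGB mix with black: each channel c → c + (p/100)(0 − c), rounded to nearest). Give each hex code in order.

#6c6c6c, #494949, #232323, #1b1b1b

CSS silver is rgb(192, 192, 192).
44%: (192 − 84.48 = 107.52→108, 192 − 84.48 = 107.52→108, 192 − 84.48 = 107.52→108) → #6c6c6c
62%: (192 − 119.04 = 72.96→73, 192 − 119.04 = 72.96→73, 192 − 119.04 = 72.96→73) → #494949
82%: (192 − 157.44 = 34.56→35, 192 − 157.44 = 34.56→35, 192 − 157.44 = 34.56→35) → #232323
86%: (192 − 165.12 = 26.88→27, 192 − 165.12 = 26.88→27, 192 − 165.12 = 26.88→27) → #1b1b1b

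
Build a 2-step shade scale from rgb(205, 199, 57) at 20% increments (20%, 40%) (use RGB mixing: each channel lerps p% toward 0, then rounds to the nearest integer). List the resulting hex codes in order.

20%: (205 − 41 = 164→164, 199 − 39.8 = 159.2→159, 57 − 11.4 = 45.6→46) → #A49F2E
40%: (205 − 82 = 123→123, 199 − 79.6 = 119.4→119, 57 − 22.8 = 34.2→34) → #7B7722

#A49F2E, #7B7722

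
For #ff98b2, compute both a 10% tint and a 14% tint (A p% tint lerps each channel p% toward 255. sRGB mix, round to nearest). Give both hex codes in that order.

#ff98b2 is rgb(255, 152, 178).
10% tint:
  R: 255 + 0.1×(255−255) = 255 + 0 = 255 → 255
  G: 152 + 0.1×(255−152) = 152 + 10.3 = 162.3 → 162
  B: 178 + 0.1×(255−178) = 178 + 7.7 = 185.7 → 186
  → #ffa2ba
14% tint:
  R: 255 + 0.14×(255−255) = 255 + 0 = 255 → 255
  G: 152 + 0.14×(255−152) = 152 + 14.42 = 166.42 → 166
  B: 178 + 0.14×(255−178) = 178 + 10.78 = 188.78 → 189
  → #ffa6bd

#ffa2ba, #ffa6bd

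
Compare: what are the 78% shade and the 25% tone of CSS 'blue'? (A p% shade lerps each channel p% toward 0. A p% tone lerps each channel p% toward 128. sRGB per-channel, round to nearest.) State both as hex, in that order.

CSS blue is rgb(0, 0, 255).
78% shade:
  R: 0 + 0.78×(0−0) = 0 + 0 = 0 → 0
  G: 0 + 0.78×(0−0) = 0 + 0 = 0 → 0
  B: 255 + 0.78×(0−255) = 255 − 198.9 = 56.1 → 56
  → #000038
25% tone:
  R: 0 + 0.25×(128−0) = 0 + 32 = 32 → 32
  G: 0 + 32 = 32 → 32
  B: 255 + 0.25×(128−255) = 255 − 31.75 = 223.25 → 223
  → #2020DF

#000038, #2020DF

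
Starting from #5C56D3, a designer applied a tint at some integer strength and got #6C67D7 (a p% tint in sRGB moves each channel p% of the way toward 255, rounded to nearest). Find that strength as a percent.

10%

#5C56D3 is rgb(92, 86, 211); #6C67D7 is rgb(108, 103, 215).
On the G channel (widest range): 103 ≈ 86 + (p/100)(255 − 86), so p ≈ 100×(103 − 86)/(255 − 86) = 1700/169 = 10.06.
p = 10 reproduces all three channels after rounding.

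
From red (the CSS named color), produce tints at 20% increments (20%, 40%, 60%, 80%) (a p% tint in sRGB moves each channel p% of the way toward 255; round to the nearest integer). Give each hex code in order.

#FF3333, #FF6666, #FF9999, #FFCCCC

CSS red is rgb(255, 0, 0).
20%: (255→255, 0 + 51 = 51→51, 0 + 51 = 51→51) → #FF3333
40%: (255→255, 0 + 102 = 102→102, 0 + 102 = 102→102) → #FF6666
60%: (255→255, 0 + 153 = 153→153, 0 + 153 = 153→153) → #FF9999
80%: (255→255, 0 + 204 = 204→204, 0 + 204 = 204→204) → #FFCCCC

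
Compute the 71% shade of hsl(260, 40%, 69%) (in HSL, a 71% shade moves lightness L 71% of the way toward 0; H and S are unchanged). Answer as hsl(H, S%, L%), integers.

hsl(260, 40%, 20%)

L moves 71% from 69 toward 0: 69 − 48.99 = 20.01 → 20.
H and S are unchanged.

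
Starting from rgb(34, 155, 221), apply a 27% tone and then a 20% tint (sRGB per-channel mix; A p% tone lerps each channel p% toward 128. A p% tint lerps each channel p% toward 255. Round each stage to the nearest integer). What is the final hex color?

Per channel, c → c + 0.27(128 − c):
  R: 34 + 0.27×(128−34) = 34 + 25.38 = 59.38 → 59
  G: 155 − 7.29 = 147.71 → 148
  B: 221 + 0.27×(128−221) = 221 − 25.11 = 195.89 → 196
After the tone: rgb(59, 148, 196) = #3B94C4.
Lerp each channel 20% toward 255:
  R: 59 + 39.2 = 98.2 → 98
  G: 148 + 0.2×(255−148) = 148 + 21.4 = 169.4 → 169
  B: 196 + 0.2×(255−196) = 196 + 11.8 = 207.8 → 208
rgb(98, 169, 208) = #62A9D0.

#62A9D0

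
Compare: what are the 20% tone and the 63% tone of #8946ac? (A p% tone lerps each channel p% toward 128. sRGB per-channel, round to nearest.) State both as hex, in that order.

#8946ac is rgb(137, 70, 172).
20% tone:
  R: 137 − 1.8 = 135.2 → 135
  G: 70 + 0.2×(128−70) = 70 + 11.6 = 81.6 → 82
  B: 172 + 0.2×(128−172) = 172 − 8.8 = 163.2 → 163
  → #8752a3
63% tone:
  R: 137 + 0.63×(128−137) = 137 − 5.67 = 131.33 → 131
  G: 70 + 0.63×(128−70) = 70 + 36.54 = 106.54 → 107
  B: 172 − 27.72 = 144.28 → 144
  → #836b90

#8752a3, #836b90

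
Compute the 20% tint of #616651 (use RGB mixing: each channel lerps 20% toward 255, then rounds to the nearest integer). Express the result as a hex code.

#616651 is rgb(97, 102, 81).
Per channel, c → c + 0.2(255 − c):
  R: 97 + 31.6 = 128.6 → 129
  G: 102 + 0.2×(255−102) = 102 + 30.6 = 132.6 → 133
  B: 81 + 0.2×(255−81) = 81 + 34.8 = 115.8 → 116
rgb(129, 133, 116) = #818574.

#818574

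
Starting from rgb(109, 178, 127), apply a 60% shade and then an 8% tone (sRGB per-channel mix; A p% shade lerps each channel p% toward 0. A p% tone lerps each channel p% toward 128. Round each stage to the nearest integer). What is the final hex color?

#334C39

A 60% shade moves each channel 60% toward 0:
  R: 109 − 65.4 = 43.6 → 44
  G: 178 + 0.6×(0−178) = 178 − 106.8 = 71.2 → 71
  B: 127 − 76.2 = 50.8 → 51
After the shade: rgb(44, 71, 51) = #2C4733.
An 8% tone moves each channel 8% toward 128:
  R: 44 + 6.72 = 50.72 → 51
  G: 71 + 0.08×(128−71) = 71 + 4.56 = 75.56 → 76
  B: 51 + 0.08×(128−51) = 51 + 6.16 = 57.16 → 57
rgb(51, 76, 57) = #334C39.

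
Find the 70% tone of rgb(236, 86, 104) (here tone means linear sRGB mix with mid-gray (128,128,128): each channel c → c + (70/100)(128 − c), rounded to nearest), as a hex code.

Per channel, c → c + 0.7(128 − c):
  R: 236 − 75.6 = 160.4 → 160
  G: 86 + 0.7×(128−86) = 86 + 29.4 = 115.4 → 115
  B: 104 + 16.8 = 120.8 → 121
rgb(160, 115, 121) = #A07379.

#A07379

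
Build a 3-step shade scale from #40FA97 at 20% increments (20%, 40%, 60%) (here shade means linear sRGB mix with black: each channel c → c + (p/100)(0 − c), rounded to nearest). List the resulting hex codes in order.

#33C879, #26965B, #1A643C

#40FA97 is rgb(64, 250, 151).
20%: (64 − 12.8 = 51.2→51, 250 − 50 = 200→200, 151 − 30.2 = 120.8→121) → #33C879
40%: (64 − 25.6 = 38.4→38, 250 − 100 = 150→150, 151 − 60.4 = 90.6→91) → #26965B
60%: (64 − 38.4 = 25.6→26, 250 − 150 = 100→100, 151 − 90.6 = 60.4→60) → #1A643C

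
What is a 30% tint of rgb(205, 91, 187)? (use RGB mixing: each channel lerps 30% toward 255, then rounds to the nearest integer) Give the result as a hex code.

#dc8ccf

Per channel, c → c + 0.3(255 − c):
  R: 205 + 0.3×(255−205) = 205 + 15 = 220 → 220
  G: 91 + 0.3×(255−91) = 91 + 49.2 = 140.2 → 140
  B: 187 + 0.3×(255−187) = 187 + 20.4 = 207.4 → 207
rgb(220, 140, 207) = #dc8ccf.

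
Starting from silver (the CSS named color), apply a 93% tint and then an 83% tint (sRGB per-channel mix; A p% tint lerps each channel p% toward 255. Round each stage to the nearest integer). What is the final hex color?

#FEFEFE

CSS silver is rgb(192, 192, 192).
Per channel, c → c + 0.93(255 − c):
  R: 192 + 0.93×(255−192) = 192 + 58.59 = 250.59 → 251
  G: 192 + 58.59 = 250.59 → 251
  B: 192 + 0.93×(255−192) = 192 + 58.59 = 250.59 → 251
After the tint: rgb(251, 251, 251) = #FBFBFB.
Lerp each channel 83% toward 255:
  R: 251 + 0.83×(255−251) = 251 + 3.32 = 254.32 → 254
  G: 251 + 0.83×(255−251) = 251 + 3.32 = 254.32 → 254
  B: 251 + 0.83×(255−251) = 251 + 3.32 = 254.32 → 254
rgb(254, 254, 254) = #FEFEFE.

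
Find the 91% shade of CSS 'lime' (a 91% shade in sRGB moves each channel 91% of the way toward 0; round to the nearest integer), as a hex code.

CSS lime is rgb(0, 255, 0).
Per channel, c → c + 0.91(0 − c):
  R: 0 + 0 = 0 → 0
  G: 255 − 232.05 = 22.95 → 23
  B: 0 + 0.91×(0−0) = 0 + 0 = 0 → 0
rgb(0, 23, 0) = #001700.

#001700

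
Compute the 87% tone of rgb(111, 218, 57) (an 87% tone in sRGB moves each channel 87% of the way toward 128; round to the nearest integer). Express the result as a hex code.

Lerp each channel 87% toward 128:
  R: 111 + 14.79 = 125.79 → 126
  G: 218 + 0.87×(128−218) = 218 − 78.3 = 139.7 → 140
  B: 57 + 0.87×(128−57) = 57 + 61.77 = 118.77 → 119
rgb(126, 140, 119) = #7e8c77.

#7e8c77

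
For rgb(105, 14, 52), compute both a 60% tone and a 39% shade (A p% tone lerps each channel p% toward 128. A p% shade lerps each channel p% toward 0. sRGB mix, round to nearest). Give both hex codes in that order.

60% tone:
  R: 105 + 13.8 = 118.8 → 119
  G: 14 + 68.4 = 82.4 → 82
  B: 52 + 0.6×(128−52) = 52 + 45.6 = 97.6 → 98
  → #775262
39% shade:
  R: 105 + 0.39×(0−105) = 105 − 40.95 = 64.05 → 64
  G: 14 − 5.46 = 8.54 → 9
  B: 52 + 0.39×(0−52) = 52 − 20.28 = 31.72 → 32
  → #400920

#775262, #400920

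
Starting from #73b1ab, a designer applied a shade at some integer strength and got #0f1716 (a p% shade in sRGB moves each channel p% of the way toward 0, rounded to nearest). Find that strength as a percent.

87%

#73b1ab is rgb(115, 177, 171); #0f1716 is rgb(15, 23, 22).
On the G channel (widest range): 23 ≈ 177 + (p/100)(0 − 177), so p ≈ 100×(23 − 177)/(0 − 177) = -15400/-177 = 87.01.
p = 87 reproduces all three channels after rounding.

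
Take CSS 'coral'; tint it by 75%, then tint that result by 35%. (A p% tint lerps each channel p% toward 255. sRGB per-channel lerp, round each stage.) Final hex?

#FFEAE2

CSS coral is rgb(255, 127, 80).
Per channel, c → c + 0.75(255 − c):
  R: 255 + 0 = 255 → 255
  G: 127 + 0.75×(255−127) = 127 + 96 = 223 → 223
  B: 80 + 131.25 = 211.25 → 211
After the tint: rgb(255, 223, 211) = #FFDFD3.
Lerp each channel 35% toward 255:
  R: 255 + 0 = 255 → 255
  G: 223 + 0.35×(255−223) = 223 + 11.2 = 234.2 → 234
  B: 211 + 15.4 = 226.4 → 226
rgb(255, 234, 226) = #FFEAE2.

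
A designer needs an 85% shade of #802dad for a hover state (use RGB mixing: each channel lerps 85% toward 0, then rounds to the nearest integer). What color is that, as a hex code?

#13071a

#802dad is rgb(128, 45, 173).
Lerp each channel 85% toward 0:
  R: 128 + 0.85×(0−128) = 128 − 108.8 = 19.2 → 19
  G: 45 + 0.85×(0−45) = 45 − 38.25 = 6.75 → 7
  B: 173 − 147.05 = 25.95 → 26
rgb(19, 7, 26) = #13071a.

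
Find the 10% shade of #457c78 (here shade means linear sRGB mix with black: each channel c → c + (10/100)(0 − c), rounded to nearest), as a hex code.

#457c78 is rgb(69, 124, 120).
A 10% shade moves each channel 10% toward 0:
  R: 69 − 6.9 = 62.1 → 62
  G: 124 + 0.1×(0−124) = 124 − 12.4 = 111.6 → 112
  B: 120 − 12 = 108 → 108
rgb(62, 112, 108) = #3e706c.

#3e706c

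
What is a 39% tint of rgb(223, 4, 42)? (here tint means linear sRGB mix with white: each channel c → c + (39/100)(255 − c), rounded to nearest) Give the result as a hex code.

#eb667d

A 39% tint moves each channel 39% toward 255:
  R: 223 + 0.39×(255−223) = 223 + 12.48 = 235.48 → 235
  G: 4 + 0.39×(255−4) = 4 + 97.89 = 101.89 → 102
  B: 42 + 0.39×(255−42) = 42 + 83.07 = 125.07 → 125
rgb(235, 102, 125) = #eb667d.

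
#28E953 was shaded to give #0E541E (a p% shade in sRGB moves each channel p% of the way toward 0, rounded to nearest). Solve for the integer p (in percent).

#28E953 is rgb(40, 233, 83); #0E541E is rgb(14, 84, 30).
On the G channel (widest range): 84 ≈ 233 + (p/100)(0 − 233), so p ≈ 100×(84 − 233)/(0 − 233) = -14900/-233 = 63.95.
p = 64 reproduces all three channels after rounding.

64%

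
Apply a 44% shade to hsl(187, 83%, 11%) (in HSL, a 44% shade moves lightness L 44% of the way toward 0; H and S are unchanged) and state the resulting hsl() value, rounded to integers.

hsl(187, 83%, 6%)

L moves 44% from 11 toward 0: 11 − 4.84 = 6.16 → 6.
H and S are unchanged.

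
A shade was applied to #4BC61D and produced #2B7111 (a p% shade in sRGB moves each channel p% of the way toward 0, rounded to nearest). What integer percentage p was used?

43%

#4BC61D is rgb(75, 198, 29); #2B7111 is rgb(43, 113, 17).
On the G channel (widest range): 113 ≈ 198 + (p/100)(0 − 198), so p ≈ 100×(113 − 198)/(0 − 198) = -8500/-198 = 42.93.
p = 43 reproduces all three channels after rounding.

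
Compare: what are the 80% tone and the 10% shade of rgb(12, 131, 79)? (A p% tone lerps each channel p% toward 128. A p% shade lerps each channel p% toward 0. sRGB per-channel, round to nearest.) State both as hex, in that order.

80% tone:
  R: 12 + 92.8 = 104.8 → 105
  G: 131 − 2.4 = 128.6 → 129
  B: 79 + 0.8×(128−79) = 79 + 39.2 = 118.2 → 118
  → #698176
10% shade:
  R: 12 − 1.2 = 10.8 → 11
  G: 131 + 0.1×(0−131) = 131 − 13.1 = 117.9 → 118
  B: 79 + 0.1×(0−79) = 79 − 7.9 = 71.1 → 71
  → #0B7647

#698176, #0B7647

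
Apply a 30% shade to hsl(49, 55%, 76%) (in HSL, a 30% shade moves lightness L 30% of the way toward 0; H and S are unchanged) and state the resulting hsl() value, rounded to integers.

hsl(49, 55%, 53%)

L moves 30% from 76 toward 0: 76 − 22.8 = 53.2 → 53.
H and S are unchanged.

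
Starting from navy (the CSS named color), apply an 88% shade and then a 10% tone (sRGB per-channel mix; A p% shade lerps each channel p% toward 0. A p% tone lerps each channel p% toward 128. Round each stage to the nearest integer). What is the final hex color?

CSS navy is rgb(0, 0, 128).
An 88% shade moves each channel 88% toward 0:
  R: 0 + 0.88×(0−0) = 0 + 0 = 0 → 0
  G: 0 + 0.88×(0−0) = 0 + 0 = 0 → 0
  B: 128 + 0.88×(0−128) = 128 − 112.64 = 15.36 → 15
After the shade: rgb(0, 0, 15) = #00000f.
A 10% tone moves each channel 10% toward 128:
  R: 0 + 12.8 = 12.8 → 13
  G: 0 + 0.1×(128−0) = 0 + 12.8 = 12.8 → 13
  B: 15 + 0.1×(128−15) = 15 + 11.3 = 26.3 → 26
rgb(13, 13, 26) = #0d0d1a.

#0d0d1a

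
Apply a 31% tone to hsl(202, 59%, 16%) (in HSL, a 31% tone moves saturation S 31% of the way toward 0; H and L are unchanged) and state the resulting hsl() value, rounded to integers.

S moves 31% from 59 toward 0: 59 − 18.29 = 40.71 → 41.
H and L are unchanged.

hsl(202, 41%, 16%)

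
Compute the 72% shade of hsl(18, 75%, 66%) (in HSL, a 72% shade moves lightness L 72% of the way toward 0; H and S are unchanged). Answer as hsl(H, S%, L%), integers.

L moves 72% from 66 toward 0: 66 − 47.52 = 18.48 → 18.
H and S are unchanged.

hsl(18, 75%, 18%)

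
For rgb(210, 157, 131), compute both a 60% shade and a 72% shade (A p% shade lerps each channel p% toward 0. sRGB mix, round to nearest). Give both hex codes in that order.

#543F34, #3B2C25

60% shade:
  R: 210 + 0.6×(0−210) = 210 − 126 = 84 → 84
  G: 157 + 0.6×(0−157) = 157 − 94.2 = 62.8 → 63
  B: 131 − 78.6 = 52.4 → 52
  → #543F34
72% shade:
  R: 210 − 151.2 = 58.8 → 59
  G: 157 − 113.04 = 43.96 → 44
  B: 131 + 0.72×(0−131) = 131 − 94.32 = 36.68 → 37
  → #3B2C25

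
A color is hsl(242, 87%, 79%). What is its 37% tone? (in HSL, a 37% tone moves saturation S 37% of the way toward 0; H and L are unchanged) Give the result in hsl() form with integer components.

S moves 37% from 87 toward 0: 87 − 32.19 = 54.81 → 55.
H and L are unchanged.

hsl(242, 55%, 79%)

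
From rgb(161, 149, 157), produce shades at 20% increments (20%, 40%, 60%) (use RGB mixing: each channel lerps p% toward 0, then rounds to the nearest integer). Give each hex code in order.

#81777E, #61595E, #403C3F

20%: (161 − 32.2 = 128.8→129, 149 − 29.8 = 119.2→119, 157 − 31.4 = 125.6→126) → #81777E
40%: (161 − 64.4 = 96.6→97, 149 − 59.6 = 89.4→89, 157 − 62.8 = 94.2→94) → #61595E
60%: (161 − 96.6 = 64.4→64, 149 − 89.4 = 59.6→60, 157 − 94.2 = 62.8→63) → #403C3F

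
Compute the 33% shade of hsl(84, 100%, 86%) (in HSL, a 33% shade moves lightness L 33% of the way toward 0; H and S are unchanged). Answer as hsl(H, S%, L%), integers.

hsl(84, 100%, 58%)

L moves 33% from 86 toward 0: 86 − 28.38 = 57.62 → 58.
H and S are unchanged.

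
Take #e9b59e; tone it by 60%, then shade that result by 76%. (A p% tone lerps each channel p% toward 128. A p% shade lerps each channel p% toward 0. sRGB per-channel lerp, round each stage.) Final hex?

#292422

#e9b59e is rgb(233, 181, 158).
Per channel, c → c + 0.6(128 − c):
  R: 233 − 63 = 170 → 170
  G: 181 − 31.8 = 149.2 → 149
  B: 158 − 18 = 140 → 140
After the tone: rgb(170, 149, 140) = #aa958c.
A 76% shade moves each channel 76% toward 0:
  R: 170 + 0.76×(0−170) = 170 − 129.2 = 40.8 → 41
  G: 149 − 113.24 = 35.76 → 36
  B: 140 + 0.76×(0−140) = 140 − 106.4 = 33.6 → 34
rgb(41, 36, 34) = #292422.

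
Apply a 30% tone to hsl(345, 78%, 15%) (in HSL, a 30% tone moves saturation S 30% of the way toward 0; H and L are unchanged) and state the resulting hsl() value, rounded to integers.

S moves 30% from 78 toward 0: 78 − 23.4 = 54.6 → 55.
H and L are unchanged.

hsl(345, 55%, 15%)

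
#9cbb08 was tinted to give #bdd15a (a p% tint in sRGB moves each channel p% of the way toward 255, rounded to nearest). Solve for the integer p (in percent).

33%

#9cbb08 is rgb(156, 187, 8); #bdd15a is rgb(189, 209, 90).
On the B channel (widest range): 90 ≈ 8 + (p/100)(255 − 8), so p ≈ 100×(90 − 8)/(255 − 8) = 8200/247 = 33.20.
p = 33 reproduces all three channels after rounding.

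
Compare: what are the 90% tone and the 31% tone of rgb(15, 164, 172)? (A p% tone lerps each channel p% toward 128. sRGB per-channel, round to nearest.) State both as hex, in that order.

#758484, #32999E

90% tone:
  R: 15 + 101.7 = 116.7 → 117
  G: 164 + 0.9×(128−164) = 164 − 32.4 = 131.6 → 132
  B: 172 + 0.9×(128−172) = 172 − 39.6 = 132.4 → 132
  → #758484
31% tone:
  R: 15 + 35.03 = 50.03 → 50
  G: 164 − 11.16 = 152.84 → 153
  B: 172 + 0.31×(128−172) = 172 − 13.64 = 158.36 → 158
  → #32999E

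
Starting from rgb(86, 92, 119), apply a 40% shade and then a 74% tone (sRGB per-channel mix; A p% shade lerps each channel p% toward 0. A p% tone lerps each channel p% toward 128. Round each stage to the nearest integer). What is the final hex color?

#6c6d71

A 40% shade moves each channel 40% toward 0:
  R: 86 + 0.4×(0−86) = 86 − 34.4 = 51.6 → 52
  G: 92 + 0.4×(0−92) = 92 − 36.8 = 55.2 → 55
  B: 119 + 0.4×(0−119) = 119 − 47.6 = 71.4 → 71
After the shade: rgb(52, 55, 71) = #343747.
Lerp each channel 74% toward 128:
  R: 52 + 0.74×(128−52) = 52 + 56.24 = 108.24 → 108
  G: 55 + 54.02 = 109.02 → 109
  B: 71 + 0.74×(128−71) = 71 + 42.18 = 113.18 → 113
rgb(108, 109, 113) = #6c6d71.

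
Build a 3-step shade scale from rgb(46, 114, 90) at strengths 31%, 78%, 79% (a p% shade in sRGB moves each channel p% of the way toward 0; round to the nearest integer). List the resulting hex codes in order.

#204F3E, #0A1914, #0A1813

31%: (46 − 14.26 = 31.74→32, 114 − 35.34 = 78.66→79, 90 − 27.9 = 62.1→62) → #204F3E
78%: (46 − 35.88 = 10.12→10, 114 − 88.92 = 25.08→25, 90 − 70.2 = 19.8→20) → #0A1914
79%: (46 − 36.34 = 9.66→10, 114 − 90.06 = 23.94→24, 90 − 71.1 = 18.9→19) → #0A1813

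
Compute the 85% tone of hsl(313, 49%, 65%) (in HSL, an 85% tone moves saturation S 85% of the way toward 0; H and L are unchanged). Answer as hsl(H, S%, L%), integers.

S moves 85% from 49 toward 0: 49 − 41.65 = 7.35 → 7.
H and L are unchanged.

hsl(313, 7%, 65%)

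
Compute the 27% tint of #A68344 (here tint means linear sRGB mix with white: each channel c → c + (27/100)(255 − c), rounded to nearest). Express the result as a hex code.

#BEA476

#A68344 is rgb(166, 131, 68).
Per channel, c → c + 0.27(255 − c):
  R: 166 + 0.27×(255−166) = 166 + 24.03 = 190.03 → 190
  G: 131 + 0.27×(255−131) = 131 + 33.48 = 164.48 → 164
  B: 68 + 0.27×(255−68) = 68 + 50.49 = 118.49 → 118
rgb(190, 164, 118) = #BEA476.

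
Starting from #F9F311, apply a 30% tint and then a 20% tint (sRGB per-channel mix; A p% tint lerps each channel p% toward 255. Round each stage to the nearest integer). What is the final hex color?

#FCF979

#F9F311 is rgb(249, 243, 17).
A 30% tint moves each channel 30% toward 255:
  R: 249 + 0.3×(255−249) = 249 + 1.8 = 250.8 → 251
  G: 243 + 0.3×(255−243) = 243 + 3.6 = 246.6 → 247
  B: 17 + 71.4 = 88.4 → 88
After the tint: rgb(251, 247, 88) = #FBF758.
Per channel, c → c + 0.2(255 − c):
  R: 251 + 0.8 = 251.8 → 252
  G: 247 + 0.2×(255−247) = 247 + 1.6 = 248.6 → 249
  B: 88 + 0.2×(255−88) = 88 + 33.4 = 121.4 → 121
rgb(252, 249, 121) = #FCF979.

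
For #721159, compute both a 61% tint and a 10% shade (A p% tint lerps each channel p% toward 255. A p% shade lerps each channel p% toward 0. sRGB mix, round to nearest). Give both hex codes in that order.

#721159 is rgb(114, 17, 89).
61% tint:
  R: 114 + 86.01 = 200.01 → 200
  G: 17 + 0.61×(255−17) = 17 + 145.18 = 162.18 → 162
  B: 89 + 101.26 = 190.26 → 190
  → #c8a2be
10% shade:
  R: 114 + 0.1×(0−114) = 114 − 11.4 = 102.6 → 103
  G: 17 + 0.1×(0−17) = 17 − 1.7 = 15.3 → 15
  B: 89 + 0.1×(0−89) = 89 − 8.9 = 80.1 → 80
  → #670f50

#c8a2be, #670f50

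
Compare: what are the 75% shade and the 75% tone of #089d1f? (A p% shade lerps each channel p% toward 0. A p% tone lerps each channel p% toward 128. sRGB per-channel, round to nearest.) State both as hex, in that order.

#089d1f is rgb(8, 157, 31).
75% shade:
  R: 8 + 0.75×(0−8) = 8 − 6 = 2 → 2
  G: 157 − 117.75 = 39.25 → 39
  B: 31 + 0.75×(0−31) = 31 − 23.25 = 7.75 → 8
  → #022708
75% tone:
  R: 8 + 90 = 98 → 98
  G: 157 + 0.75×(128−157) = 157 − 21.75 = 135.25 → 135
  B: 31 + 0.75×(128−31) = 31 + 72.75 = 103.75 → 104
  → #628768

#022708, #628768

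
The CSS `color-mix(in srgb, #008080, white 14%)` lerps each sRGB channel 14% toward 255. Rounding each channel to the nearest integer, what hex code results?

#008080 is rgb(0, 128, 128).
Per channel, c → c + 0.14(255 − c):
  R: 0 + 35.7 = 35.7 → 36
  G: 128 + 0.14×(255−128) = 128 + 17.78 = 145.78 → 146
  B: 128 + 0.14×(255−128) = 128 + 17.78 = 145.78 → 146
rgb(36, 146, 146) = #249292.

#249292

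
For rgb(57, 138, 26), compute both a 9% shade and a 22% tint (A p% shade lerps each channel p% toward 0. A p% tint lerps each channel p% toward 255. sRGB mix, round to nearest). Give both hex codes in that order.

9% shade:
  R: 57 + 0.09×(0−57) = 57 − 5.13 = 51.87 → 52
  G: 138 + 0.09×(0−138) = 138 − 12.42 = 125.58 → 126
  B: 26 − 2.34 = 23.66 → 24
  → #347E18
22% tint:
  R: 57 + 0.22×(255−57) = 57 + 43.56 = 100.56 → 101
  G: 138 + 25.74 = 163.74 → 164
  B: 26 + 0.22×(255−26) = 26 + 50.38 = 76.38 → 76
  → #65A44C

#347E18, #65A44C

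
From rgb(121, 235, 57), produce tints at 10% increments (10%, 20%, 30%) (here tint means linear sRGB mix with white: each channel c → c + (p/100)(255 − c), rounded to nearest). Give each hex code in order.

#86ED4D, #94EF61, #A1F174

10%: (121 + 13.4 = 134.4→134, 235 + 2 = 237→237, 57 + 19.8 = 76.8→77) → #86ED4D
20%: (121 + 26.8 = 147.8→148, 235 + 4 = 239→239, 57 + 39.6 = 96.6→97) → #94EF61
30%: (121 + 40.2 = 161.2→161, 235 + 6 = 241→241, 57 + 59.4 = 116.4→116) → #A1F174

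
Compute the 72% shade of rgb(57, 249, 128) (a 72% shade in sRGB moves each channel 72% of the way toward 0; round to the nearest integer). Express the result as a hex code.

Lerp each channel 72% toward 0:
  R: 57 + 0.72×(0−57) = 57 − 41.04 = 15.96 → 16
  G: 249 − 179.28 = 69.72 → 70
  B: 128 − 92.16 = 35.84 → 36
rgb(16, 70, 36) = #104624.

#104624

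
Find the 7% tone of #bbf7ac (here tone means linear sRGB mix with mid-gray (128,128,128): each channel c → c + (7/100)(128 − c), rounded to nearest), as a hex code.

#b7efa9

#bbf7ac is rgb(187, 247, 172).
Lerp each channel 7% toward 128:
  R: 187 + 0.07×(128−187) = 187 − 4.13 = 182.87 → 183
  G: 247 + 0.07×(128−247) = 247 − 8.33 = 238.67 → 239
  B: 172 − 3.08 = 168.92 → 169
rgb(183, 239, 169) = #b7efa9.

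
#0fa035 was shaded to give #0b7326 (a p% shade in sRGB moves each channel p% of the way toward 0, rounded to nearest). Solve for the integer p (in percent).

28%

#0fa035 is rgb(15, 160, 53); #0b7326 is rgb(11, 115, 38).
On the G channel (widest range): 115 ≈ 160 + (p/100)(0 − 160), so p ≈ 100×(115 − 160)/(0 − 160) = -4500/-160 = 28.12.
p = 28 reproduces all three channels after rounding.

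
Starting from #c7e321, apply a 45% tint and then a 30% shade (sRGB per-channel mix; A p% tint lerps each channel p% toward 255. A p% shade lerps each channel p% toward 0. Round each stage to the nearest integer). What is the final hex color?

#9da85d

#c7e321 is rgb(199, 227, 33).
A 45% tint moves each channel 45% toward 255:
  R: 199 + 25.2 = 224.2 → 224
  G: 227 + 0.45×(255−227) = 227 + 12.6 = 239.6 → 240
  B: 33 + 99.9 = 132.9 → 133
After the tint: rgb(224, 240, 133) = #e0f085.
A 30% shade moves each channel 30% toward 0:
  R: 224 + 0.3×(0−224) = 224 − 67.2 = 156.8 → 157
  G: 240 + 0.3×(0−240) = 240 − 72 = 168 → 168
  B: 133 − 39.9 = 93.1 → 93
rgb(157, 168, 93) = #9da85d.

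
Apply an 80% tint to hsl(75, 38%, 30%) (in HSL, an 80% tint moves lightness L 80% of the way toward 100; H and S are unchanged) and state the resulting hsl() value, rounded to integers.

hsl(75, 38%, 86%)

L moves 80% from 30 toward 100: 30 + 56 = 86 → 86.
H and S are unchanged.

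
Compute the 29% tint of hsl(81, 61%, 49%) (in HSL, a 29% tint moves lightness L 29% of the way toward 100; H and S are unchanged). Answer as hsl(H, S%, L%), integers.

hsl(81, 61%, 64%)

L moves 29% from 49 toward 100: 49 + 14.79 = 63.79 → 64.
H and S are unchanged.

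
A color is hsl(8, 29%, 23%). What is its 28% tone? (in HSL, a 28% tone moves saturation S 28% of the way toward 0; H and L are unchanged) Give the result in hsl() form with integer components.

hsl(8, 21%, 23%)

S moves 28% from 29 toward 0: 29 − 8.12 = 20.88 → 21.
H and L are unchanged.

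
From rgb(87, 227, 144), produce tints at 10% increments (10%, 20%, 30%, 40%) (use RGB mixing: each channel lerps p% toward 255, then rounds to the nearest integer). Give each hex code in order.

10%: (87 + 16.8 = 103.8→104, 227 + 2.8 = 229.8→230, 144 + 11.1 = 155.1→155) → #68E69B
20%: (87 + 33.6 = 120.6→121, 227 + 5.6 = 232.6→233, 144 + 22.2 = 166.2→166) → #79E9A6
30%: (87 + 50.4 = 137.4→137, 227 + 8.4 = 235.4→235, 144 + 33.3 = 177.3→177) → #89EBB1
40%: (87 + 67.2 = 154.2→154, 227 + 11.2 = 238.2→238, 144 + 44.4 = 188.4→188) → #9AEEBC

#68E69B, #79E9A6, #89EBB1, #9AEEBC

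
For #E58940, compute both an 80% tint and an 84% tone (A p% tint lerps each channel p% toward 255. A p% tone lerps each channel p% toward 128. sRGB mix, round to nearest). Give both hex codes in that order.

#E58940 is rgb(229, 137, 64).
80% tint:
  R: 229 + 0.8×(255−229) = 229 + 20.8 = 249.8 → 250
  G: 137 + 94.4 = 231.4 → 231
  B: 64 + 0.8×(255−64) = 64 + 152.8 = 216.8 → 217
  → #FAE7D9
84% tone:
  R: 229 − 84.84 = 144.16 → 144
  G: 137 − 7.56 = 129.44 → 129
  B: 64 + 53.76 = 117.76 → 118
  → #908176

#FAE7D9, #908176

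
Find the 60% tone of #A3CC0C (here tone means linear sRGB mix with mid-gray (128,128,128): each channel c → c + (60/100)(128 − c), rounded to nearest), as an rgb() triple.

#A3CC0C is rgb(163, 204, 12).
Lerp each channel 60% toward 128:
  R: 163 + 0.6×(128−163) = 163 − 21 = 142 → 142
  G: 204 − 45.6 = 158.4 → 158
  B: 12 + 0.6×(128−12) = 12 + 69.6 = 81.6 → 82

rgb(142, 158, 82)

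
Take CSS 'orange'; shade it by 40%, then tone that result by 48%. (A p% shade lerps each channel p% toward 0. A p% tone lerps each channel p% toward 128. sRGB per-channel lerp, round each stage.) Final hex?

CSS orange is rgb(255, 165, 0).
Lerp each channel 40% toward 0:
  R: 255 − 102 = 153 → 153
  G: 165 + 0.4×(0−165) = 165 − 66 = 99 → 99
  B: 0 + 0 = 0 → 0
After the shade: rgb(153, 99, 0) = #996300.
Lerp each channel 48% toward 128:
  R: 153 − 12 = 141 → 141
  G: 99 + 0.48×(128−99) = 99 + 13.92 = 112.92 → 113
  B: 0 + 0.48×(128−0) = 0 + 61.44 = 61.44 → 61
rgb(141, 113, 61) = #8D713D.

#8D713D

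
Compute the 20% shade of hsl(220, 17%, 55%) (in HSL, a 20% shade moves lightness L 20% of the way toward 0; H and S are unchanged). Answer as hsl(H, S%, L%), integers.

hsl(220, 17%, 44%)

L moves 20% from 55 toward 0: 55 − 11 = 44 → 44.
H and S are unchanged.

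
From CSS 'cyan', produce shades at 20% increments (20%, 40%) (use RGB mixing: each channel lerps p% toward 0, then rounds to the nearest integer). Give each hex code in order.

#00cccc, #009999

CSS cyan is rgb(0, 255, 255).
20%: (0→0, 255 − 51 = 204→204, 255 − 51 = 204→204) → #00cccc
40%: (0→0, 255 − 102 = 153→153, 255 − 102 = 153→153) → #009999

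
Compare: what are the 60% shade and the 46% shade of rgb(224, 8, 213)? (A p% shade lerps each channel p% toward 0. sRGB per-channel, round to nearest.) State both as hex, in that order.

60% shade:
  R: 224 + 0.6×(0−224) = 224 − 134.4 = 89.6 → 90
  G: 8 − 4.8 = 3.2 → 3
  B: 213 + 0.6×(0−213) = 213 − 127.8 = 85.2 → 85
  → #5a0355
46% shade:
  R: 224 − 103.04 = 120.96 → 121
  G: 8 + 0.46×(0−8) = 8 − 3.68 = 4.32 → 4
  B: 213 + 0.46×(0−213) = 213 − 97.98 = 115.02 → 115
  → #790473

#5a0355, #790473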